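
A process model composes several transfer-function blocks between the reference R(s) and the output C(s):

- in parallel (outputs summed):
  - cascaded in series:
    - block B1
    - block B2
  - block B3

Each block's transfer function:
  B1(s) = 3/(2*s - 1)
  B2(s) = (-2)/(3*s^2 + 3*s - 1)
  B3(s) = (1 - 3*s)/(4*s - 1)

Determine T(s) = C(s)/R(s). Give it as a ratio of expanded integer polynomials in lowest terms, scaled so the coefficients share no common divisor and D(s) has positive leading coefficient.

First reduce the diagram to T(s).

Step 1: reduce the series chain B1, B2: (-6)/(6*s^3 + 3*s^2 - 5*s + 1)
Step 2: parallel reduction of (B1*B2), B3, which is the overall transfer function T(s) = C(s)/R(s) in lowest terms

Answer: (-18*s^4 - 3*s^3 + 18*s^2 - 32*s + 7)/(24*s^4 + 6*s^3 - 23*s^2 + 9*s - 1)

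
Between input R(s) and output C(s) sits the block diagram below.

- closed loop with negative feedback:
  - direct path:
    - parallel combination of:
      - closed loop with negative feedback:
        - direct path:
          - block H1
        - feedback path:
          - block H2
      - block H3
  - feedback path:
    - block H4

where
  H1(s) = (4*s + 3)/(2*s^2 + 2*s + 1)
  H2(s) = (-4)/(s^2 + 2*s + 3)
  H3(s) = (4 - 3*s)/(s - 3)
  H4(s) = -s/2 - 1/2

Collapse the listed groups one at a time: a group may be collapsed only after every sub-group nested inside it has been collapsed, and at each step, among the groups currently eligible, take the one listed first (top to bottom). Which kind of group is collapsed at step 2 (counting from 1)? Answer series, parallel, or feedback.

Step 1: apply the feedback formula to H1, H2
Step 2: sum the parallel branches [H1/(1+H1*H2)], H3
Step 3: apply the feedback formula to ([H1/(1+H1*H2)]+H3), H4
The group at step 2 is a parallel group.

Answer: parallel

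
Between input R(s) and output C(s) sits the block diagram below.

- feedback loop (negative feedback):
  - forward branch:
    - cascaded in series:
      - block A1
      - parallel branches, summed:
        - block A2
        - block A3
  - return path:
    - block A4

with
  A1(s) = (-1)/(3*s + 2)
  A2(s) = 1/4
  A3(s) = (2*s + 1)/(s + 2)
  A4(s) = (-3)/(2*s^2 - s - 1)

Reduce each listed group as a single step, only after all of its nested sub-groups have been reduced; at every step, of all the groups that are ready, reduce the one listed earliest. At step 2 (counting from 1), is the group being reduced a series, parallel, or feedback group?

Step 1: combine A2, A3 in parallel
Step 2: multiply A1, (A2+A3) (series)
Step 3: reduce the feedback loop with forward (A1*(A2+A3)) and return A4
So the answer for step 2 is series.

Hence the answer: series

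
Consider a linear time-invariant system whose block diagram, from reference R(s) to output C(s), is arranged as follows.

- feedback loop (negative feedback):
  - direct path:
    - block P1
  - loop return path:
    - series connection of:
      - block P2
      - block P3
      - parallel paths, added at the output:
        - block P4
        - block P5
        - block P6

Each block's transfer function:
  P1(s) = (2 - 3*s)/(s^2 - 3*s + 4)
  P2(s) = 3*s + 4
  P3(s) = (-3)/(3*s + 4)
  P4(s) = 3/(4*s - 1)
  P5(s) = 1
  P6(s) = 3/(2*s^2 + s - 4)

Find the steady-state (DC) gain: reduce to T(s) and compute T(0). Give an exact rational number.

Answer: 4/41

Working:
Step 1 - combine P4, P5, P6 in parallel, giving (8*s^3 + 8*s^2 - 2*s - 11)/(8*s^3 + 2*s^2 - 17*s + 4)
Step 2 - reduce the series chain P2, P3, (P4+P5+P6), giving (-24*s^3 - 24*s^2 + 6*s + 33)/(8*s^3 + 2*s^2 - 17*s + 4)
Step 3 - reduce the feedback loop with forward P1 and return (P2*P3*(P4+P5+P6)), giving (-24*s^4 + 10*s^3 + 55*s^2 - 46*s + 8)/(8*s^5 + 50*s^4 + 33*s^3 - 3*s^2 - 167*s + 82)
Evaluating the step-3 result (the overall T(s)) at s = 0 gives T(0) = 8/82 = 4/41.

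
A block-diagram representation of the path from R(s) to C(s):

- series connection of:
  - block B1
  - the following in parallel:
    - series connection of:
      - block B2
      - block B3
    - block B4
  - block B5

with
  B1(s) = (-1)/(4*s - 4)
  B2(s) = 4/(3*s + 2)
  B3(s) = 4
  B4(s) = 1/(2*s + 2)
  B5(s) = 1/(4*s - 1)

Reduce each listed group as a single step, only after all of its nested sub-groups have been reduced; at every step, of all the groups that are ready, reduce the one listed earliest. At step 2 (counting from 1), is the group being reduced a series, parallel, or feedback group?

[1] multiply B2, B3 (series)
[2] add (B2*B3), B4 (parallel)
[3] cascade B1, ((B2*B3)+B4), B5
Step 2 collapses a parallel group.

Therefore the answer is parallel.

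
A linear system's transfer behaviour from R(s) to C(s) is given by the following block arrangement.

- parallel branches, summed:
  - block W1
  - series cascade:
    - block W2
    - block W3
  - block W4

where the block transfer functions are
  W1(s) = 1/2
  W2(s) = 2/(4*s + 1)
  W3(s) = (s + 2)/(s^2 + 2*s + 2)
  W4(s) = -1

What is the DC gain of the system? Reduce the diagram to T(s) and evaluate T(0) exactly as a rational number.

1. cascade W2, W3; result (2*s + 4)/(4*s^3 + 9*s^2 + 10*s + 2)
2. add W1, (W2*W3), W4 (parallel); result (-4*s^3 - 9*s^2 - 6*s + 6)/(8*s^3 + 18*s^2 + 20*s + 4)
Step 2 gives the overall T(s). Then T(0) = 6/4 = 3/2.

Therefore the answer is 3/2.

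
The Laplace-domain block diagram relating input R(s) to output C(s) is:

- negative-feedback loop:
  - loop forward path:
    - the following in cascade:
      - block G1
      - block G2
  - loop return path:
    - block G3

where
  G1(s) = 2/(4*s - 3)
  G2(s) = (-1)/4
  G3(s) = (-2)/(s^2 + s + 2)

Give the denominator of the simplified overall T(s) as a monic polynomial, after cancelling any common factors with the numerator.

Step 1. reduce the series chain G1, G2, giving (-1)/(8*s - 6)
Step 2. feedback reduction of (G1*G2), G3, giving (-s^2 - s - 2)/(8*s^3 + 2*s^2 + 10*s - 10)
T(s) is the step-2 result (common factors already cancelled). Leading coefficient of the denominator: 8. Divide through by 8 for the monic polynomial.

Therefore the answer is s^3 + s^2/4 + 5*s/4 - 5/4.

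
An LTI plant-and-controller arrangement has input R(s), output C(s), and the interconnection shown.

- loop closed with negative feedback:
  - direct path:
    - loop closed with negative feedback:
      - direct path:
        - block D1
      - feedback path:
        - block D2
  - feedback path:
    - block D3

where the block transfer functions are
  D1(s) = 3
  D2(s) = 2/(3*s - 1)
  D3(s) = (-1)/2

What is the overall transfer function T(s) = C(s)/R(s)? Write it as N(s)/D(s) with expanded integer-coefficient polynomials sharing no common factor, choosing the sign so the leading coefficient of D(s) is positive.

Reducing step by step:

1. collapse the loop (D1 forward, D2 return) gives (9*s - 3)/(3*s + 5)
2. apply the feedback formula to [D1/(1+D1*D2)], D3; the result is T(s) itself (integer coefficients, no common factor, positive leading denominator coefficient)

Answer: (6 - 18*s)/(3*s - 13)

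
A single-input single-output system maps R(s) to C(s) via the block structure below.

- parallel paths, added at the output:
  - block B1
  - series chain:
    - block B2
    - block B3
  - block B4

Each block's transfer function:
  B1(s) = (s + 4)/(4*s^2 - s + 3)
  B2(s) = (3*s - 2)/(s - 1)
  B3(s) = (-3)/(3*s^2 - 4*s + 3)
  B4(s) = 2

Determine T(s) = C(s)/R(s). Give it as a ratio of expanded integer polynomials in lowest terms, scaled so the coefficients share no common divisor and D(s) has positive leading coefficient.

The answer is (24*s^5 - 59*s^4 + 57*s^3 - 68*s^2 + 40*s - 12)/(12*s^5 - 31*s^4 + 44*s^3 - 40*s^2 + 24*s - 9).

Reasoning:
Step 1: series reduction of B2, B3, giving (6 - 9*s)/(3*s^3 - 7*s^2 + 7*s - 3)
Step 2: sum the parallel branches B1, (B2*B3), B4, which is the overall transfer function T(s) = C(s)/R(s) in lowest terms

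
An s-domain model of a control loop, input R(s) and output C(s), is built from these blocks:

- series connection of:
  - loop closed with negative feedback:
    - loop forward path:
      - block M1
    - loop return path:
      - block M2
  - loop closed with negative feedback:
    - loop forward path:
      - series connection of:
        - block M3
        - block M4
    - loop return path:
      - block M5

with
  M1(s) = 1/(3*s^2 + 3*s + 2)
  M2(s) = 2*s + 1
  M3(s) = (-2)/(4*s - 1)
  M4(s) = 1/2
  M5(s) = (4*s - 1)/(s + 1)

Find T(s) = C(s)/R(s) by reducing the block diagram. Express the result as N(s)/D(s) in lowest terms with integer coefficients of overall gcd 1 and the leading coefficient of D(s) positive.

[1] apply the feedback formula to M1, M2; result 1/(3*s^2 + 5*s + 3)
[2] series reduction of M3, M4; result (-1)/(4*s - 1)
[3] reduce the feedback loop with forward (M3*M4) and return M5; result (-s - 1)/(4*s^2 - s)
[4] reduce the series chain [M1/(1+M1*M2)], [(M3*M4)/(1+(M3*M4)*M5)]: this yields T(s), and no further normalization is needed

Final answer: (-s - 1)/(12*s^4 + 17*s^3 + 7*s^2 - 3*s)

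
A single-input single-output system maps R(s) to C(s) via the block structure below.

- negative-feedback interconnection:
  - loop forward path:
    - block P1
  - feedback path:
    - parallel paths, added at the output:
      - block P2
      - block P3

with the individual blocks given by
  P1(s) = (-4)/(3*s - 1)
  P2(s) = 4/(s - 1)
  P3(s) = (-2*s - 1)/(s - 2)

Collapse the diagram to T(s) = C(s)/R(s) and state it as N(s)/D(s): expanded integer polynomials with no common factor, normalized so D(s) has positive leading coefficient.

Reducing step by step:

1. combine P2, P3 in parallel: (-2*s^2 + 5*s - 7)/(s^2 - 3*s + 2)
2. feedback reduction of P1, (P2+P3) - this is the overall T(s), already in the required normalized form

Answer: (-4*s^2 + 12*s - 8)/(3*s^3 - 2*s^2 - 11*s + 26)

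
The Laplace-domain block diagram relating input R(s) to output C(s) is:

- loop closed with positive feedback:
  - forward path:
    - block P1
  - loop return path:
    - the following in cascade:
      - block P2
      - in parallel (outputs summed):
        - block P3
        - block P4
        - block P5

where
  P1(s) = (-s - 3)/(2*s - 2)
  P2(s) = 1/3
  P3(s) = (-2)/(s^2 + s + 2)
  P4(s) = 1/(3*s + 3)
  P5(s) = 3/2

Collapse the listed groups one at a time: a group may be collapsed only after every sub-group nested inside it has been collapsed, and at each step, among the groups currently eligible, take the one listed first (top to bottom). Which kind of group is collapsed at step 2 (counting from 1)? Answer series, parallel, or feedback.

Step 1. sum the parallel branches P3, P4, P5
Step 2. reduce the series chain P2, (P3+P4+P5)
Step 3. apply the feedback formula to P1, (P2*(P3+P4+P5))
Step 2: series.

Final answer: series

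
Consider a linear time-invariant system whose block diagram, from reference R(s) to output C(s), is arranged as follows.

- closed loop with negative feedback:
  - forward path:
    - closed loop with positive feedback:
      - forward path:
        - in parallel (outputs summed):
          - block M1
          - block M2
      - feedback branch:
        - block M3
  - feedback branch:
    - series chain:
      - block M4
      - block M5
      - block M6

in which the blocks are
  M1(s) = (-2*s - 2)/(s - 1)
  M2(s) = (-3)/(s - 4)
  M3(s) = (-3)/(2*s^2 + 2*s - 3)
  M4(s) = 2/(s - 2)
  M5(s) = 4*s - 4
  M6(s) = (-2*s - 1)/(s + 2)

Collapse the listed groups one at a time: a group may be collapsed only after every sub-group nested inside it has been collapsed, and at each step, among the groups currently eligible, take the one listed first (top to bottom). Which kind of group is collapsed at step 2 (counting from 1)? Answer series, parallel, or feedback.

Reducing step by step:

Step 1 - add M1, M2 (parallel)
Step 2 - reduce the feedback loop with forward (M1+M2) and return M3
Step 3 - combine M4, M5, M6 in series
Step 4 - reduce the feedback loop with forward [(M1+M2)/(1-(M1+M2)*M3)] and return (M4*M5*M6)
At step 2 the group reduced is feedback.

Answer: feedback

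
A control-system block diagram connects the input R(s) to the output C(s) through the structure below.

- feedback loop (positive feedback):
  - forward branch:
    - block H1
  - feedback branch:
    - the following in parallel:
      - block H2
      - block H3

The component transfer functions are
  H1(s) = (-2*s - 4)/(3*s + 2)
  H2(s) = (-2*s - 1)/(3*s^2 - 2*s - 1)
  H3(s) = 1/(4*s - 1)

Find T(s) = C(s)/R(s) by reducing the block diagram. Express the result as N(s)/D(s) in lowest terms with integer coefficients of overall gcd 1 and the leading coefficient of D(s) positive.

(1) reduce the parallel group H2, H3: (-5*s^2 - 4*s)/(12*s^3 - 11*s^2 - 2*s + 1)
(2) collapse the loop (H1 forward, (H2+H3) return) - this is the overall T(s), already in the required normalized form

Hence the answer: (-24*s^4 - 26*s^3 + 48*s^2 + 6*s - 4)/(36*s^4 - 19*s^3 - 56*s^2 - 17*s + 2)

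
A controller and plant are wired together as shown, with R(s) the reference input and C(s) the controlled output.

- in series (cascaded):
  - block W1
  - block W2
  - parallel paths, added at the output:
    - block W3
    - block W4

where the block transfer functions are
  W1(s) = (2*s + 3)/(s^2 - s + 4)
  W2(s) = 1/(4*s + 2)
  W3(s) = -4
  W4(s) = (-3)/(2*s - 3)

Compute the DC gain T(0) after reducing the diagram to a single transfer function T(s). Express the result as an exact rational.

Answer: -9/8

Working:
1. reduce the parallel group W3, W4; result (9 - 8*s)/(2*s - 3)
2. cascade W1, W2, (W3+W4); result (-16*s^2 - 6*s + 27)/(8*s^4 - 16*s^3 + 34*s^2 - 26*s - 24)
DC gain: substitute s = 0 into T(s) from step 2: T(0) = 27/(-24) = -9/8.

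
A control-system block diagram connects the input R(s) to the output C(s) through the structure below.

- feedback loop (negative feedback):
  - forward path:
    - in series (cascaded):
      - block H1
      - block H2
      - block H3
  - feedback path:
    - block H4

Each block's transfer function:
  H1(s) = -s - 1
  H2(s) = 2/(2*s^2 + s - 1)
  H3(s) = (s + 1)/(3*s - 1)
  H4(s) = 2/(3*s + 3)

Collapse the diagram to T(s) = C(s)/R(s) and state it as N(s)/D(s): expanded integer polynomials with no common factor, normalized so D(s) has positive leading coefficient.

First reduce the diagram to T(s).

Step 1 - reduce the series chain H1, H2, H3: (-2*s - 2)/(6*s^2 - 5*s + 1)
Step 2 - close the feedback loop around (H1*H2*H3), H4, which is the overall transfer function T(s) = C(s)/R(s) in lowest terms

Answer: (-6*s - 6)/(18*s^2 - 15*s - 1)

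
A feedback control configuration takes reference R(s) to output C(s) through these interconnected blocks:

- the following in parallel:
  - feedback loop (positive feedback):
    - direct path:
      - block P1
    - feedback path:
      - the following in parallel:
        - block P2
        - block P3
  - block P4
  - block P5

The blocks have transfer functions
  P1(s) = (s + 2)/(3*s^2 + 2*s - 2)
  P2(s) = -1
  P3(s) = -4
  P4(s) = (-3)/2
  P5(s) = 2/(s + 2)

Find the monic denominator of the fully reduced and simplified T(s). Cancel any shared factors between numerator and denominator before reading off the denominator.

Step 1 - add P2, P3 (parallel): -5
Step 2 - close the feedback loop around P1, (P2+P3): (s + 2)/(3*s^2 + 7*s + 8)
Step 3 - combine [P1/(1-P1*(P2+P3))], P4, P5 in parallel: (-9*s^3 - 25*s^2 - 30*s - 8)/(6*s^3 + 26*s^2 + 44*s + 32)
That last expression is T(s), already simplified. Scaling its denominator by 1/6 (the reciprocal of the leading coefficient) yields the monic denominator.

Final answer: s^3 + 13*s^2/3 + 22*s/3 + 16/3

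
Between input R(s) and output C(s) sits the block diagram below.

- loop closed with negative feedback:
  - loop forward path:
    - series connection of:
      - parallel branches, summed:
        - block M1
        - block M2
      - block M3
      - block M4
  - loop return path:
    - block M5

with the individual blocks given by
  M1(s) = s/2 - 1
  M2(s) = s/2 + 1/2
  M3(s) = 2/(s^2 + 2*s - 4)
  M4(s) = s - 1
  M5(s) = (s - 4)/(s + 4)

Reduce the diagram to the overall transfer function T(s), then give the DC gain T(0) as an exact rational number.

Answer: -1/5

Working:
Step 1 - reduce the parallel group M1, M2; result s - 1/2
Step 2 - multiply (M1+M2), M3, M4 (series); result (2*s^2 - 3*s + 1)/(s^2 + 2*s - 4)
Step 3 - reduce the feedback loop with forward ((M1+M2)*M3*M4) and return M5; result (2*s^3 + 5*s^2 - 11*s + 4)/(3*s^3 - 5*s^2 + 17*s - 20)
The step-3 result is T(s). Setting s = 0: T(0) = 4/(-20) = -1/5.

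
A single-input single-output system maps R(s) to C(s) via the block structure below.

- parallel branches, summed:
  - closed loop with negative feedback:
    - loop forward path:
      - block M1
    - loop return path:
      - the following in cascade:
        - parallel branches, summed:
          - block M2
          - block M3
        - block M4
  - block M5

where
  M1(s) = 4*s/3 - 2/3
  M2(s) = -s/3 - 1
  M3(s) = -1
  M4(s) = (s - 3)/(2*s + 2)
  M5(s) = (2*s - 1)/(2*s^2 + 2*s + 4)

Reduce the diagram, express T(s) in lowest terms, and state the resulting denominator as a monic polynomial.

[1] reduce the parallel group M2, M3 gives -s/3 - 2
[2] cascade (M2+M3), M4 gives (-s^2 - 3*s + 18)/(6*s + 6)
[3] collapse the loop (M1 forward, ((M2+M3)*M4) return) gives (-12*s^2 - 6*s + 6)/(2*s^3 + 5*s^2 - 48*s + 9)
[4] sum the parallel branches [M1/(1+M1*((M2+M3)*M4))], M5 gives (-20*s^4 - 28*s^3 - 149*s^2 + 54*s + 15)/(4*s^5 + 14*s^4 - 78*s^3 - 58*s^2 - 174*s + 36)
T(s) is the step-4 result (common factors already cancelled). Leading coefficient of the denominator: 4. Divide through by 4 for the monic polynomial.

Answer: s^5 + 7*s^4/2 - 39*s^3/2 - 29*s^2/2 - 87*s/2 + 9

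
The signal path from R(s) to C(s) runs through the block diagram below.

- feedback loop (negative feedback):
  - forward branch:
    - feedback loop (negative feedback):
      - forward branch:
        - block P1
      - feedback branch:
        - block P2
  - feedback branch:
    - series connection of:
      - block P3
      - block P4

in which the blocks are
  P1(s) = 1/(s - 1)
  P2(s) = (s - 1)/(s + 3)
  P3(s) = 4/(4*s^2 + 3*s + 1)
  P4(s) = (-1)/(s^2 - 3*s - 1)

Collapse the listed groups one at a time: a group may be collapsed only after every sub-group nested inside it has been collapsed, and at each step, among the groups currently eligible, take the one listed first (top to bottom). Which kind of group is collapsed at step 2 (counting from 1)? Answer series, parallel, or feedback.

The answer is series.

Reasoning:
Step 1: reduce the feedback loop with forward P1 and return P2
Step 2: multiply P3, P4 (series)
Step 3: collapse the loop ([P1/(1+P1*P2)] forward, (P3*P4) return)
The group at step 2 is a series group.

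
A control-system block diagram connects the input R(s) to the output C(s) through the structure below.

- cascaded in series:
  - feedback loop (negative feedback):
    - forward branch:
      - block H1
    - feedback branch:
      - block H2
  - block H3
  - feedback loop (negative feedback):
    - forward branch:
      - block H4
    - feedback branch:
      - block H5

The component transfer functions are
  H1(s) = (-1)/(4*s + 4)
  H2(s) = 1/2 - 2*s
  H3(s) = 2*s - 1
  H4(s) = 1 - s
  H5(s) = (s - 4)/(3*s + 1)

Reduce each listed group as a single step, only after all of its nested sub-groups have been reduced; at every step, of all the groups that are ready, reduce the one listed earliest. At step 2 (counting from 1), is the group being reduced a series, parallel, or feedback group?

Answer: feedback

Working:
Step 1 - close the feedback loop around H1, H2
Step 2 - close the feedback loop around H4, H5
Step 3 - reduce the series chain [H1/(1+H1*H2)], H3, [H4/(1+H4*H5)]
So the answer for step 2 is feedback.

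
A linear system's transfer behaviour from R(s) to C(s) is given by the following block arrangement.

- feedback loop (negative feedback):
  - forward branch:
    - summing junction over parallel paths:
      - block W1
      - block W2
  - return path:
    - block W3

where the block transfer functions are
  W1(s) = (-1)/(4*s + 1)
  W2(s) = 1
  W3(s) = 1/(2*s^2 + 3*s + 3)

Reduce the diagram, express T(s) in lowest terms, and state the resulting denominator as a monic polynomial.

Step 1: reduce the parallel group W1, W2 gives (4*s)/(4*s + 1)
Step 2: reduce the feedback loop with forward (W1+W2) and return W3 gives (8*s^3 + 12*s^2 + 12*s)/(8*s^3 + 14*s^2 + 19*s + 3)
The result of step 2 is T(s) in lowest terms. Its denominator has leading coefficient 8; dividing the denominator through by 8 makes it monic.

Answer: s^3 + 7*s^2/4 + 19*s/8 + 3/8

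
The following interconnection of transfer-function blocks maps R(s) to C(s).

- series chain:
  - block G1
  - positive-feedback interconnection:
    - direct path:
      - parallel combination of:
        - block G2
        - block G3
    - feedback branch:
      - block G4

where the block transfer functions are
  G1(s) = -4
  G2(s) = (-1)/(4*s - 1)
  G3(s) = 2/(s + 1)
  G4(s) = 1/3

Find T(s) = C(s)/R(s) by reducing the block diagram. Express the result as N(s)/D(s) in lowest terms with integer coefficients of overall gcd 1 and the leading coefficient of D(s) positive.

Answer: (18 - 42*s)/(6*s^2 + s)

Working:
[1] combine G2, G3 in parallel; result (7*s - 3)/(4*s^2 + 3*s - 1)
[2] collapse the loop ((G2+G3) forward, G4 return); result (21*s - 9)/(12*s^2 + 2*s)
[3] series reduction of G1, [(G2+G3)/(1-(G2+G3)*G4)]; the result is T(s) itself (integer coefficients, no common factor, positive leading denominator coefficient)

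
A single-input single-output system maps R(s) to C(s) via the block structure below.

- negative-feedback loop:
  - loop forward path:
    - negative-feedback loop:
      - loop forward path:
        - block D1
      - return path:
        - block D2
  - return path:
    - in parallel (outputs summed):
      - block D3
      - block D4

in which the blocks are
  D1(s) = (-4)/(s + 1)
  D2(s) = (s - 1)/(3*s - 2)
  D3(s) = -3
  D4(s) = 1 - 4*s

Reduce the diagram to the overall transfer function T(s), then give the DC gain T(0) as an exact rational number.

Step 1 - reduce the feedback loop with forward D1 and return D2; result (8 - 12*s)/(3*s^2 - 3*s + 2)
Step 2 - combine D3, D4 in parallel; result -4*s - 2
Step 3 - apply the feedback formula to [D1/(1+D1*D2)], (D3+D4); result (8 - 12*s)/(51*s^2 - 11*s - 14)
The step-3 result is T(s). Setting s = 0: T(0) = 8/(-14) = -4/7.

Answer: -4/7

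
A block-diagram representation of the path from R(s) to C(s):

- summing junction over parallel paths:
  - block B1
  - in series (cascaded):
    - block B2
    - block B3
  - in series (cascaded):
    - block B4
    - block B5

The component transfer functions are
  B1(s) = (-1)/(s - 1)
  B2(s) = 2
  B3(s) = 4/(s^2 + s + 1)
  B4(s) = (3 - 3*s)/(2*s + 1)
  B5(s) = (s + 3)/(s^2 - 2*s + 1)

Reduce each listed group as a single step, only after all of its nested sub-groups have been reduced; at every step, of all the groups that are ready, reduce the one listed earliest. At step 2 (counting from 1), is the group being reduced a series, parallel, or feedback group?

The answer is series.

Reasoning:
(1) series reduction of B2, B3
(2) reduce the series chain B4, B5
(3) combine B1, (B2*B3), (B4*B5) in parallel
At step 2 the group reduced is series.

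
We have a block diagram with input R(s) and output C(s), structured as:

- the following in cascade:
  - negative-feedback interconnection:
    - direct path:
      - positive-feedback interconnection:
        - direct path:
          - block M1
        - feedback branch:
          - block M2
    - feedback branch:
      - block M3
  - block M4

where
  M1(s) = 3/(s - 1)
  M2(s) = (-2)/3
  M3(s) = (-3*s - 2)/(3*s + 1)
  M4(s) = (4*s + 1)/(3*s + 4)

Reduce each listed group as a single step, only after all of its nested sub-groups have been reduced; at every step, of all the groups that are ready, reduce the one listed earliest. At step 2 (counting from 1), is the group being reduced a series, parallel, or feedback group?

Step 1. apply the feedback formula to M1, M2
Step 2. close the feedback loop around [M1/(1-M1*M2)], M3
Step 3. cascade [[M1/(1-M1*M2)]/(1+[M1/(1-M1*M2)]*M3)], M4
Step 2: feedback.

Final answer: feedback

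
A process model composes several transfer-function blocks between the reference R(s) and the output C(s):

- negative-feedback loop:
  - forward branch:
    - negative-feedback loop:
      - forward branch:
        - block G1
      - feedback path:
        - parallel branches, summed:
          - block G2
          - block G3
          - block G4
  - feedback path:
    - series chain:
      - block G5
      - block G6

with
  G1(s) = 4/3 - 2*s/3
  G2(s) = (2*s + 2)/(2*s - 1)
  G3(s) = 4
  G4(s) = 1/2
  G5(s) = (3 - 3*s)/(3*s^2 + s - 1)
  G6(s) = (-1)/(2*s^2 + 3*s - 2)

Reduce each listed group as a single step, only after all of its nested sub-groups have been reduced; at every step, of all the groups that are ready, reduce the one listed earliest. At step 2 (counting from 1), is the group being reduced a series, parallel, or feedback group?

Step 1: add G2, G3, G4 (parallel)
Step 2: collapse the loop (G1 forward, (G2+G3+G4) return)
Step 3: cascade G5, G6
Step 4: apply the feedback formula to [G1/(1+G1*(G2+G3+G4))], (G5*G6)
So the answer for step 2 is feedback.

Therefore the answer is feedback.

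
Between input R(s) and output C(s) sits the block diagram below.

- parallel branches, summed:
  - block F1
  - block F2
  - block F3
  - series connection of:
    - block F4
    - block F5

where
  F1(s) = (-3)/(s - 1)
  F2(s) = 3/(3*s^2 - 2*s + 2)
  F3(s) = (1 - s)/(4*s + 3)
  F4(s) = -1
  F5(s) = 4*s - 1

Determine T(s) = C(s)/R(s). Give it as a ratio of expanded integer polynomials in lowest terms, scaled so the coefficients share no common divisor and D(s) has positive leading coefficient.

Answer: (-48*s^5 + 53*s^4 - 43*s^3 - 15*s^2 + 25*s - 35)/(12*s^4 - 11*s^3 + s^2 + 4*s - 6)

Working:
[1] reduce the series chain F4, F5, giving 1 - 4*s
[2] reduce the parallel group F1, F2, F3, (F4*F5); the result is T(s) itself (integer coefficients, no common factor, positive leading denominator coefficient)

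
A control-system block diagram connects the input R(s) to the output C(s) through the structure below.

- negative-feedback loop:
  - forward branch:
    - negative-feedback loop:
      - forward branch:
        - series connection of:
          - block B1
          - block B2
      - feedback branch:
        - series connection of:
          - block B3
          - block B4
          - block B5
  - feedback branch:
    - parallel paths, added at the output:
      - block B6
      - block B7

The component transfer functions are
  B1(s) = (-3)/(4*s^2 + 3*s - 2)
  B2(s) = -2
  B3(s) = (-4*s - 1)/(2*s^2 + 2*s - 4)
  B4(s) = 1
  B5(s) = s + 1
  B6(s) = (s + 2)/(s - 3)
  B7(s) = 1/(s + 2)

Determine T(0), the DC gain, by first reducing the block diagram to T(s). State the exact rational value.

The answer is -4.

Reasoning:
Step 1. series reduction of B1, B2, giving 6/(4*s^2 + 3*s - 2)
Step 2. reduce the series chain B3, B4, B5, giving (-4*s^2 - 5*s - 1)/(2*s^2 + 2*s - 4)
Step 3. feedback reduction of (B1*B2), (B3*B4*B5), giving (6*s^2 + 6*s - 12)/(4*s^4 + 7*s^3 - 19*s^2 - 23*s + 1)
Step 4. parallel reduction of B6, B7, giving (s^2 + 5*s + 1)/(s^2 - s - 6)
Step 5. feedback reduction of [(B1*B2)/(1+(B1*B2)*(B3*B4*B5))], (B6+B7), giving (6*s^3 - 12*s^2 - 30*s + 36)/(4*s^5 - 5*s^4 - 34*s^3 + 58*s^2 + 46*s - 9)
The step-5 result is T(s). Setting s = 0: T(0) = 36/(-9) = -4.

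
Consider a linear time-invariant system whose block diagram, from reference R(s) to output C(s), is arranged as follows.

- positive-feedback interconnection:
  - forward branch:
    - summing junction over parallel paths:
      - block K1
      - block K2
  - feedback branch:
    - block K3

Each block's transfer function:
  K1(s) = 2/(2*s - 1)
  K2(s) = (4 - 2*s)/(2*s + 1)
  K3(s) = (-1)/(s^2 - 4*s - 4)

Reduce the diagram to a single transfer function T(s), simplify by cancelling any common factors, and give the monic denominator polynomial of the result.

First reduce the diagram to T(s).

Step 1. parallel reduction of K1, K2 gives (-4*s^2 + 14*s - 2)/(4*s^2 - 1)
Step 2. collapse the loop ((K1+K2) forward, K3 return) gives (-4*s^4 + 30*s^3 - 42*s^2 - 48*s + 8)/(4*s^4 - 16*s^3 - 21*s^2 + 18*s + 2)
That last expression is T(s), already simplified. Scaling its denominator by 1/4 (the reciprocal of the leading coefficient) yields the monic denominator.

Answer: s^4 - 4*s^3 - 21*s^2/4 + 9*s/2 + 1/2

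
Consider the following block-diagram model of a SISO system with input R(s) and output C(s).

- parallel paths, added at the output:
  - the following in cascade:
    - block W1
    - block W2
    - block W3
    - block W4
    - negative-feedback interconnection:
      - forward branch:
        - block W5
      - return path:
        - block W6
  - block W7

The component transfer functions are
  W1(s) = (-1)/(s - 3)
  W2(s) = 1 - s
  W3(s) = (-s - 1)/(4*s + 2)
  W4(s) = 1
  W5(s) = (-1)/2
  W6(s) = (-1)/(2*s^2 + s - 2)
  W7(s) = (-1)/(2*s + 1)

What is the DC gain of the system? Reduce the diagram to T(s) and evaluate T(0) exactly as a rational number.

Step 1: close the feedback loop around W5, W6 -> (-2*s^2 - s + 2)/(4*s^2 + 2*s - 3)
Step 2: cascade W1, W2, W3, W4, [W5/(1+W5*W6)] -> (2*s^4 + s^3 - 4*s^2 - s + 2)/(16*s^4 - 32*s^3 - 56*s^2 + 18*s + 18)
Step 3: reduce the parallel group (W1*W2*W3*W4*[W5/(1+W5*W6)]), W7 -> (2*s^4 - 7*s^3 + 16*s^2 + 17*s - 16)/(16*s^4 - 32*s^3 - 56*s^2 + 18*s + 18)
DC gain: substitute s = 0 into T(s) from step 3: T(0) = -16/18 = -8/9.

Answer: -8/9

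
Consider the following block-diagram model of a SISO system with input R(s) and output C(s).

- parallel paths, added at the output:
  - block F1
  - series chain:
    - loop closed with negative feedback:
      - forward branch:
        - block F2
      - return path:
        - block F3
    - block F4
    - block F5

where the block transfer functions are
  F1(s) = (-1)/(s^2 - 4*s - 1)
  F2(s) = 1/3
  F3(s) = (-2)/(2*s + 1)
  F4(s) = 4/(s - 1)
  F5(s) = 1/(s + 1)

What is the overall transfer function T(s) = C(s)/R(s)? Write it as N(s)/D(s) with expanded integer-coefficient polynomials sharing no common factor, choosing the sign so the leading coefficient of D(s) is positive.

[1] apply the feedback formula to F2, F3: (2*s + 1)/(6*s + 1)
[2] cascade [F2/(1+F2*F3)], F4, F5: (8*s + 4)/(6*s^3 + s^2 - 6*s - 1)
[3] combine F1, ([F2/(1+F2*F3)]*F4*F5) in parallel; the result is T(s) itself (integer coefficients, no common factor, positive leading denominator coefficient)

Therefore the answer is (2*s^3 - 29*s^2 - 18*s - 3)/(6*s^5 - 23*s^4 - 16*s^3 + 22*s^2 + 10*s + 1).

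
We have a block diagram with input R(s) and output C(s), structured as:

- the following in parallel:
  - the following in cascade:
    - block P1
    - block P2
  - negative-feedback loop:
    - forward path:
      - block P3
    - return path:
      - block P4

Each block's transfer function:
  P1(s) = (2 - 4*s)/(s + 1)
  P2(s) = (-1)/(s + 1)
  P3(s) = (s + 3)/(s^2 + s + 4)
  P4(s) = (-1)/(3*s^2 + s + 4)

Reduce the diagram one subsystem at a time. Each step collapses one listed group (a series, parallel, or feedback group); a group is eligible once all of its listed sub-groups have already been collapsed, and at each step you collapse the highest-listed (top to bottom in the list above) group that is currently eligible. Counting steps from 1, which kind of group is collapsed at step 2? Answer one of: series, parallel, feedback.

Answer: feedback

Working:
Step 1 - reduce the series chain P1, P2
Step 2 - close the feedback loop around P3, P4
Step 3 - reduce the parallel group (P1*P2), [P3/(1+P3*P4)]
The group at step 2 is a feedback group.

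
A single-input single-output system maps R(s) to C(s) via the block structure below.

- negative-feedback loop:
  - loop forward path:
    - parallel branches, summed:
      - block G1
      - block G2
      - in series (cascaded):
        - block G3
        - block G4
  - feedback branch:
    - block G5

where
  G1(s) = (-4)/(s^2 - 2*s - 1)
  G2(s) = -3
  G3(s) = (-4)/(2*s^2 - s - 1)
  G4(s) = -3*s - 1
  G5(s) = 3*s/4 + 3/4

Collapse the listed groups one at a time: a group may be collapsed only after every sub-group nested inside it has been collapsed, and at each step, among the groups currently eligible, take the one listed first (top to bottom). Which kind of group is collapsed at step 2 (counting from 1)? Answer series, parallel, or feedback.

Step 1 - series reduction of G3, G4
Step 2 - sum the parallel branches G1, G2, (G3*G4)
Step 3 - collapse the loop ((G1+G2+(G3*G4)) forward, G5 return)
The group at step 2 is a parallel group.

Answer: parallel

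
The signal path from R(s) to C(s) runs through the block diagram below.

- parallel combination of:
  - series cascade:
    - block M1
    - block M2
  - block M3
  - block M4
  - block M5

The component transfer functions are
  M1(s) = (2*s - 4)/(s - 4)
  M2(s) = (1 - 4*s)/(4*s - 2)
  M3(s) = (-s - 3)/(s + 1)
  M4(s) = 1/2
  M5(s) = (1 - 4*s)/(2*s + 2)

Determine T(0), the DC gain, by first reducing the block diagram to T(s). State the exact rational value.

The answer is -5/2.

Reasoning:
Step 1. combine M1, M2 in series -> (-4*s^2 + 9*s - 2)/(2*s^2 - 9*s + 4)
Step 2. reduce the parallel group (M1*M2), M3, M4, M5 -> (-18*s^3 + 47*s^2 + 30*s - 20)/(4*s^3 - 14*s^2 - 10*s + 8)
The step-2 result is T(s). Setting s = 0: T(0) = -20/8 = -5/2.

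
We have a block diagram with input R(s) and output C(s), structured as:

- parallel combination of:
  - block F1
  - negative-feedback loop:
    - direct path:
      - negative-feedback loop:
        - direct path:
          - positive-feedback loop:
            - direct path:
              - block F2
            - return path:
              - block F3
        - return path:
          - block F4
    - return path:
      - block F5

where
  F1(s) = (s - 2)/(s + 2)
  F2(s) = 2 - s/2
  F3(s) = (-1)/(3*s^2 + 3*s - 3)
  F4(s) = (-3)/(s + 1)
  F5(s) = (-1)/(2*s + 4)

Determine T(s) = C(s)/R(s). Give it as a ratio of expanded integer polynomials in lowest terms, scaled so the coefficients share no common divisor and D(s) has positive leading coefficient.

Reducing step by step:

[1] feedback reduction of F2, F3; result (-3*s^3 + 9*s^2 + 15*s - 12)/(6*s^2 + 5*s - 2)
[2] collapse the loop ([F2/(1-F2*F3)] forward, F4 return); result (-3*s^4 + 6*s^3 + 24*s^2 + 3*s - 12)/(15*s^3 - 16*s^2 - 42*s + 34)
[3] reduce the feedback loop with forward [[F2/(1-F2*F3)]/(1+[F2/(1-F2*F3)]*F4)] and return F5; result (-6*s^5 + 72*s^3 + 102*s^2 - 12*s - 48)/(33*s^4 + 22*s^3 - 172*s^2 - 103*s + 148)
[4] sum the parallel branches F1, [[[F2/(1-F2*F3)]/(1+[F2/(1-F2*F3)]*F4)]/(1+[[F2/(1-F2*F3)]/(1+[F2/(1-F2*F3)]*F4)]*F5)]; the result is T(s) itself (integer coefficients, no common factor, positive leading denominator coefficient)

Answer: (-6*s^6 + 21*s^5 + 28*s^4 + 30*s^3 + 433*s^2 + 282*s - 392)/(33*s^5 + 88*s^4 - 128*s^3 - 447*s^2 - 58*s + 296)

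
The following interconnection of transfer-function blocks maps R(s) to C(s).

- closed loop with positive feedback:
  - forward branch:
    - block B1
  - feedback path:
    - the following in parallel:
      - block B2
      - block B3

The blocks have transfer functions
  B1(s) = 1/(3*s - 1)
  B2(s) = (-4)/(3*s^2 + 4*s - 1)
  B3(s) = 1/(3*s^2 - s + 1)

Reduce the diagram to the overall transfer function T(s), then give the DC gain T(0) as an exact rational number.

1. sum the parallel branches B2, B3, giving (-9*s^2 + 8*s - 5)/(9*s^4 + 9*s^3 - 4*s^2 + 5*s - 1)
2. collapse the loop (B1 forward, (B2+B3) return), giving (9*s^4 + 9*s^3 - 4*s^2 + 5*s - 1)/(27*s^5 + 18*s^4 - 21*s^3 + 28*s^2 - 16*s + 6)
DC gain: substitute s = 0 into T(s) from step 2: T(0) = -1/6.

Answer: -1/6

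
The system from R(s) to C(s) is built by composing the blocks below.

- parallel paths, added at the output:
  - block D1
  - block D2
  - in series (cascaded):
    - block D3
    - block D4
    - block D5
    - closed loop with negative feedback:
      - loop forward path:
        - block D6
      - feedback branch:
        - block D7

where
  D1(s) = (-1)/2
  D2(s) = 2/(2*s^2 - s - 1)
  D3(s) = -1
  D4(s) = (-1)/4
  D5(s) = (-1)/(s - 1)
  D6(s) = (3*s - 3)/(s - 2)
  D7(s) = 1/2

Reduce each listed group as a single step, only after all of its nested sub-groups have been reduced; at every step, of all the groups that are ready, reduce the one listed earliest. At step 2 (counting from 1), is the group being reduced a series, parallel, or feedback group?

Reducing step by step:

Step 1: feedback reduction of D6, D7
Step 2: series reduction of D3, D4, D5, [D6/(1+D6*D7)]
Step 3: add D1, D2, (D3*D4*D5*[D6/(1+D6*D7)]) (parallel)
At step 2 the group reduced is series.

Answer: series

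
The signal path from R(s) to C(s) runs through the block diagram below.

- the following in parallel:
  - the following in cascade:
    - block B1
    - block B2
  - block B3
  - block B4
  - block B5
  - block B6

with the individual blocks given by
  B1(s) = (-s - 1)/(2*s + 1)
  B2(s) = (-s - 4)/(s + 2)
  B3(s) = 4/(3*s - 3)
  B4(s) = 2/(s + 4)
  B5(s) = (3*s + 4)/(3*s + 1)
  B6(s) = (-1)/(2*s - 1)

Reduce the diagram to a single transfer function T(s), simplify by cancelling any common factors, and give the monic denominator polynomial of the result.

The answer is s^6 + 16*s^5/3 + 41*s^4/12 - 26*s^3/3 - 43*s^2/12 + 11*s/6 + 2/3.

Reasoning:
Step 1: combine B1, B2 in series, giving (s^2 + 5*s + 4)/(2*s^2 + 5*s + 2)
Step 2: reduce the parallel group (B1*B2), B3, B4, B5, B6, giving (54*s^6 + 471*s^5 + 841*s^4 - 246*s^3 - 692*s^2 + 144*s + 148)/(36*s^6 + 192*s^5 + 123*s^4 - 312*s^3 - 129*s^2 + 66*s + 24)
The result of step 2 is T(s) in lowest terms. Its denominator has leading coefficient 36; dividing the denominator through by 36 makes it monic.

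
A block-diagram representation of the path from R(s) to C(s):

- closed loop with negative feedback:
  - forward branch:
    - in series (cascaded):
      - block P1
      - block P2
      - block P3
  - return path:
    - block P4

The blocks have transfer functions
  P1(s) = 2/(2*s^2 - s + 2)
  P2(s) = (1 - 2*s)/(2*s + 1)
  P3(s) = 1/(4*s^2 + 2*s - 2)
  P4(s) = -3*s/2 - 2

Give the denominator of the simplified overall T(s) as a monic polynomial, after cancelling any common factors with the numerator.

Reducing step by step:

Step 1. series reduction of P1, P2, P3 gives (-1)/(4*s^4 + 4*s^3 + 3*s^2 + 5*s + 2)
Step 2. feedback reduction of (P1*P2*P3), P4 gives (-2)/(8*s^4 + 8*s^3 + 6*s^2 + 13*s + 8)
The result of step 2 is T(s) in lowest terms. Its denominator has leading coefficient 8; dividing the denominator through by 8 makes it monic.

Answer: s^4 + s^3 + 3*s^2/4 + 13*s/8 + 1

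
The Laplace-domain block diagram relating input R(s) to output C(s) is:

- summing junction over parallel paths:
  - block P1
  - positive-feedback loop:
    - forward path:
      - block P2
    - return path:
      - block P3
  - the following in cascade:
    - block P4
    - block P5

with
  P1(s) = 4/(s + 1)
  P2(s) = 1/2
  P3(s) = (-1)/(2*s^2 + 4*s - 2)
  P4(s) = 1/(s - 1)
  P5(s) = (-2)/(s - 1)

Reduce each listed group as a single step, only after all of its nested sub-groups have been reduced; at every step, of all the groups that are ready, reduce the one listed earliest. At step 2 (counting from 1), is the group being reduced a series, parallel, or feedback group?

Answer: series

Working:
1. feedback reduction of P2, P3
2. series reduction of P4, P5
3. sum the parallel branches P1, [P2/(1-P2*P3)], (P4*P5)
The group at step 2 is a series group.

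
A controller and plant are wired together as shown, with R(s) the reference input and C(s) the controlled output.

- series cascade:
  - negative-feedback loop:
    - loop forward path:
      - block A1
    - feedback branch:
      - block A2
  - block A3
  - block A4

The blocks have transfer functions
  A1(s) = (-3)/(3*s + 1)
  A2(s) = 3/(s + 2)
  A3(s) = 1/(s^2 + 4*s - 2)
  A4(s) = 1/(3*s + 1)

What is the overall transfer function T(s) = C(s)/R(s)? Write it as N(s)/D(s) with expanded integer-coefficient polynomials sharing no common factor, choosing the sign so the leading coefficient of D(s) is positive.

Answer: (-3*s - 6)/(9*s^5 + 60*s^4 + 64*s^3 - 111*s^2 + 14)

Working:
Step 1 - close the feedback loop around A1, A2, giving (-3*s - 6)/(3*s^2 + 7*s - 7)
Step 2 - multiply [A1/(1+A1*A2)], A3, A4 (series) - this is the overall T(s), already in the required normalized form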